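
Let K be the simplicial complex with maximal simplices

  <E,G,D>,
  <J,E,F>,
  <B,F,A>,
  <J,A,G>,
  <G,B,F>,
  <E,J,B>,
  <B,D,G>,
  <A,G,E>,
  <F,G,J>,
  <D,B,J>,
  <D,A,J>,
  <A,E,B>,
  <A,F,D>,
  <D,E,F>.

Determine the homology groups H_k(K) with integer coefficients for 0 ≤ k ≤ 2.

H_0 = Z,  H_1 = Z^2,  H_2 = Z.

We work with the vertex ordering A < B < D < E < F < G < J. The simplices of K, each written with vertices in increasing order, are:

  0-simplices (7): A, B, D, E, F, G, J
  1-simplices (21): AB, AD, AE, AF, AG, AJ, BD, BE, BF, BG, BJ, DE, DF, DG, DJ, EF, EG, EJ, FG, FJ, GJ
  2-simplices (14): ABE, ABF, ADF, ADJ, AEG, AGJ, BDG, BDJ, BEJ, BFG, DEF, DEG, EFJ, FGJ

giving chain groups C_0 ≅ Z^7, C_1 ≅ Z^21, C_2 ≅ Z^14.

The boundary map ∂_1: C_1 → C_0 is given by ∂[p,q] = [q] − [p]. For instance
  ∂BD = D − B.
This gives a 7×21 integer matrix of rank 6; reducing to Smith normal form yields diagonal entries (1,1,1,1,1,1).

The boundary map ∂_2: C_2 → C_1 maps a triangle to the signed sum of its edges. For instance
  ∂AEG = EG − AG + AE,
  ∂ABE = BE − AE + AB.
The 21×14 boundary matrix has rank 13 and Smith normal form diag(1,1,1,1,1,1,1,1,1,1,1,1,1).

Reading off H_k = ker ∂_k / im ∂_{k+1}:

  H_0: rank C_0 − rank ∂_1 = 7 − 6 = 1, and the invariant factors of ∂_1 are all 1, so H_0 ≅ Z.
  H_1: rank ker ∂_1 − rank ∂_2 = (21 − 6) − 13 = 2, and the invariant factors of ∂_2 are all 1, so H_1 ≅ Z^2.
  H_2: rank ker ∂_2 − rank ∂_3 = (14 − 13) − 0 = 1, and there is no ∂_3, so H_2 ≅ Z.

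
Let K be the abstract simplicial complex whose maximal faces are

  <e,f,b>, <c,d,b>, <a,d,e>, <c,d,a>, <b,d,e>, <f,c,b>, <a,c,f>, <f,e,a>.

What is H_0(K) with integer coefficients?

H_0 ≅ Z.

We work with the vertex ordering a < b < c < d < e < f. The simplices of K, each written with vertices in increasing order, are:

  0-simplices (6): a, b, c, d, e, f
  1-simplices (12): ac, ad, ae, af, bc, bd, be, bf, cd, cf, de, ef
  2-simplices (8): acd, acf, ade, aef, bcd, bcf, bde, bef

so the chain groups are C_0 ≅ Z^6, C_1 ≅ Z^12, C_2 ≅ Z^8.

∂_1: C_1 → C_0 maps an edge to its endpoints' difference, ∂[p,q] = q − p.
The 6×12 boundary matrix has rank 5 and Smith normal form diag(1,1,1,1,1).

∂_2: C_2 → C_1 acts by ∂[p,q,r] = [q,r] − [p,r] + [p,q]. For instance
  ∂bcf = cf − bf + bc,
  ∂bde = de − be + bd.
As a 12×8 matrix over Z this has rank 7, with invariant factors (1,1,1,1,1,1,1).

Now H_k = ker ∂_k / im ∂_{k+1}, so:

  H_0: rank C_0 − rank ∂_1 = 6 − 5 = 1, and the invariant factors of ∂_1 are all 1, so H_0 = Z.

(K is a triangulation of the 2-sphere S^2.)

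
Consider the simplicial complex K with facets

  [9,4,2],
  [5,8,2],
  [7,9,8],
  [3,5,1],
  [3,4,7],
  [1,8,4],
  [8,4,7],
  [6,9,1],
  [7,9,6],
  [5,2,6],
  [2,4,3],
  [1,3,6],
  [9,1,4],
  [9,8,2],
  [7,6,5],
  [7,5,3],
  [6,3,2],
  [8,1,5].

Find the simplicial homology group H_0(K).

Fix the vertex order 1 < 2 < 3 < 4 < 5 < 6 < 7 < 8 < 9 and write every simplex with vertices in increasing order. Then dim K = 2 and the simplices of K are:

  0-simplices (9): [1], [2], [3], [4], [5], [6], [7], [8], [9]
  1-simplices (27): (27 of them)
  2-simplices (18): [1,3,5], [1,3,6], [1,4,8], [1,4,9], [1,5,8], [1,6,9], [2,3,4], [2,3,6], [2,4,9], [2,5,6], [2,5,8], [2,8,9], [3,4,7], [3,5,7], [4,7,8], [5,6,7], [6,7,9], [7,8,9]

Hence C_0 ≅ Z^9, C_1 ≅ Z^27, C_2 ≅ Z^18.

∂_1: C_1 → C_0 is given by ∂[p,q] = [q] − [p].
This gives a 9×27 integer matrix of rank 8; reducing to Smith normal form yields diagonal entries (1,1,1,1,1,1,1,1).

Boundary ∂_2: C_2 → C_1 sends each 2-simplex [p,q,r] to [q,r] − [p,r] + [p,q]. For instance
  ∂[2,5,8] = [5,8] − [2,8] + [2,5],
  ∂[2,3,4] = [3,4] − [2,4] + [2,3].
This gives a 27×18 integer matrix of rank 18; reducing to Smith normal form yields diagonal entries (1,1,1,1,1,1,1,1,1,1,1,1,1,1,1,1,1,2).

Reading off H_k = ker ∂_k / im ∂_{k+1}:

  H_0: rank C_0 − rank ∂_1 = 9 − 8 = 1, and the invariant factors of ∂_1 are all 1, so H_0 ≅ Z.

H_0 = Z.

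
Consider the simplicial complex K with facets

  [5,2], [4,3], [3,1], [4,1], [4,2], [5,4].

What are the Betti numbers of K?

b_0 = 1, b_1 = 2.

We work with the vertex ordering 1 < 2 < 3 < 4 < 5. The simplices of K, each written with vertices in increasing order, are:

  0-simplices (5): [1], [2], [3], [4], [5]
  1-simplices (6): [1,3], [1,4], [2,4], [2,5], [3,4], [4,5]

so the chain groups are C_0 ≅ Z^5, C_1 ≅ Z^6.

∂_1: C_1 → C_0 maps an edge to its endpoints' difference, ∂[p,q] = q − p. For instance
  ∂[1,3] = [3] − [1].
As a 5×6 matrix over Z this has rank 4, with invariant factors (1,1,1,1).

Computing H_k = (kernel of ∂_k) / (image of ∂_{k+1}):

  H_0: rank C_0 − rank ∂_1 = 5 − 4 = 1, and the invariant factors of ∂_1 are all 1, so H_0 = Z.
  H_1: rank ker ∂_1 − rank ∂_2 = (6 − 4) − 0 = 2, and there is no ∂_2, so H_1 = Z^2.

As a check, the Euler characteristic is 5 − 6 = -1, which agrees with 1 − 2 = -1.

Hence the Betti numbers are b_0 = 1, b_1 = 2.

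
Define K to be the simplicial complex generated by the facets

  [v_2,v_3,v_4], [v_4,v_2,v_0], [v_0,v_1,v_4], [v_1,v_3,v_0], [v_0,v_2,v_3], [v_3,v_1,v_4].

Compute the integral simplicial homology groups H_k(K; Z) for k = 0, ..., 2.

We work with the vertex ordering v_0 < v_1 < v_2 < v_3 < v_4. The simplices of K, each written with vertices in increasing order, are:

  0-simplices (5): [v_0], [v_1], [v_2], [v_3], [v_4]
  1-simplices (9): [v_0,v_1], [v_0,v_2], [v_0,v_3], [v_0,v_4], [v_1,v_3], [v_1,v_4], [v_2,v_3], [v_2,v_4], [v_3,v_4]
  2-simplices (6): [v_0,v_1,v_3], [v_0,v_1,v_4], [v_0,v_2,v_3], [v_0,v_2,v_4], [v_1,v_3,v_4], [v_2,v_3,v_4]

so the chain groups are C_0 ≅ Z^5, C_1 ≅ Z^9, C_2 ≅ Z^6.

The boundary map ∂_1: C_1 → C_0 is given by ∂[p,q] = [q] − [p]. For instance
  ∂[v_2,v_3] = [v_3] − [v_2].
The resulting 5×9 matrix has rank 4, and its Smith normal form has invariant factors (1,1,1,1).

∂_2: C_2 → C_1 acts by ∂[p,q,r] = [q,r] − [p,r] + [p,q]. For instance
  ∂[v_0,v_1,v_3] = [v_1,v_3] − [v_0,v_3] + [v_0,v_1],
  ∂[v_0,v_2,v_3] = [v_2,v_3] − [v_0,v_3] + [v_0,v_2].
The 9×6 boundary matrix has rank 5 and Smith normal form diag(1,1,1,1,1).

Reading off H_k = ker ∂_k / im ∂_{k+1}:

  H_0: rank C_0 − rank ∂_1 = 5 − 4 = 1, and the invariant factors of ∂_1 are all 1, so H_0 = Z.
  H_1: rank ker ∂_1 − rank ∂_2 = (9 − 4) − 5 = 0, and the invariant factors of ∂_2 are all 1, so H_1 = 0.
  H_2: rank ker ∂_2 − rank ∂_3 = (6 − 5) − 0 = 1, and there is no ∂_3, so H_2 = Z.

(K is a triangulation of the 2-sphere S^2.)

H_0 ≅ Z,  H_1 = 0,  H_2 ≅ Z.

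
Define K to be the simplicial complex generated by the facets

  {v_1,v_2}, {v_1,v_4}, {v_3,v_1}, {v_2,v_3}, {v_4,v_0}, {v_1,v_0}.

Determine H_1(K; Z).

H_1 ≅ Z^2.

We work with the vertex ordering v_0 < v_1 < v_2 < v_3 < v_4. The simplices of K, each written with vertices in increasing order, are:

  0-simplices (5): [v_0], [v_1], [v_2], [v_3], [v_4]
  1-simplices (6): [v_0,v_1], [v_0,v_4], [v_1,v_2], [v_1,v_3], [v_1,v_4], [v_2,v_3]

so the chain groups are C_0 ≅ Z^5, C_1 ≅ Z^6.

∂_1: C_1 → C_0 maps an edge to its endpoints' difference, ∂[p,q] = q − p.
The 5×6 boundary matrix has rank 4 and Smith normal form diag(1,1,1,1).

From H_k ≅ ker(∂_k) / im(∂_{k+1}) we obtain:

  H_1: rank ker ∂_1 − rank ∂_2 = (6 − 4) − 0 = 2, and there is no ∂_2, so H_1 = Z^2.

(K is a triangulation of a wedge of 2 circles.)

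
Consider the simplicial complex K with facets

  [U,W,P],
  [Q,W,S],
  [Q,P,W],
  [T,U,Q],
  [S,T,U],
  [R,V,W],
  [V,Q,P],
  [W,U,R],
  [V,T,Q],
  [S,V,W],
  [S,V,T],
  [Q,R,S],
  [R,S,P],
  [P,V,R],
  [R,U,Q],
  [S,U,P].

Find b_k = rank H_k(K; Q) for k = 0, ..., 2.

b_0 = 1, b_1 = 2, b_2 = 1.

Fix the vertex order P < Q < R < S < T < U < V < W and write every simplex with vertices in increasing order. Then dim K = 2 and the simplices of K are:

  0-simplices (8): P, Q, R, S, T, U, V, W
  1-simplices (24): PQ, PR, PS, PU, PV, PW, QR, QS, QT, QU, QV, QW, RS, RU, RV, RW, ST, SU, SV, SW, TU, TV, UW, VW
  2-simplices (16): PQV, PQW, PRS, PRV, PSU, PUW, QRS, QRU, QSW, QTU, QTV, RUW, RVW, STU, STV, SVW

Hence C_0 ≅ Z^8, C_1 ≅ Z^24, C_2 ≅ Z^16.

Boundary ∂_1: C_1 → C_0 is given by ∂[p,q] = [q] − [p].
As a 8×24 matrix over Z this has rank 7, with invariant factors (1,1,1,1,1,1,1).

∂_2: C_2 → C_1 acts by ∂[p,q,r] = [q,r] − [p,r] + [p,q]. For instance
  ∂PSU = SU − PU + PS,
  ∂RVW = VW − RW + RV.
The resulting 24×16 matrix has rank 15, and its Smith normal form has invariant factors (1,1,1,1,1,1,1,1,1,1,1,1,1,1,1).

Reading off H_k = ker ∂_k / im ∂_{k+1}:

  H_0: rank C_0 − rank ∂_1 = 8 − 7 = 1, and the invariant factors of ∂_1 are all 1, so H_0 = Z.
  H_1: rank ker ∂_1 − rank ∂_2 = (24 − 7) − 15 = 2, and the invariant factors of ∂_2 are all 1, so H_1 = Z^2.
  H_2: rank ker ∂_2 − rank ∂_3 = (16 − 15) − 0 = 1, and there is no ∂_3, so H_2 = Z.

Hence the Betti numbers are b_0 = 1, b_1 = 2, b_2 = 1.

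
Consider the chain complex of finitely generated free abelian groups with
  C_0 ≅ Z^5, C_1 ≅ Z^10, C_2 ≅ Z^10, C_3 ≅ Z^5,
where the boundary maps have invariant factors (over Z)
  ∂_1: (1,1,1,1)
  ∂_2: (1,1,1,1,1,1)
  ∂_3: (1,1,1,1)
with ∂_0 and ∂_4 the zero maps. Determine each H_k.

H_0: b_0 = 5 − 0 − 4 = 1; torsion from ∂_1 factors > 1: none. So H_0 ≅ Z.
H_1: b_1 = 10 − 4 − 6 = 0; torsion from ∂_2 factors > 1: none. So H_1 ≅ 0.
H_2: b_2 = 10 − 6 − 4 = 0; torsion from ∂_3 factors > 1: none. So H_2 ≅ 0.
H_3: b_3 = 5 − 4 − 0 = 1; torsion from ∂_4 factors > 1: none. So H_3 ≅ Z.

H_0 ≅ Z,  H_1 = 0,  H_2 = 0,  H_3 ≅ Z.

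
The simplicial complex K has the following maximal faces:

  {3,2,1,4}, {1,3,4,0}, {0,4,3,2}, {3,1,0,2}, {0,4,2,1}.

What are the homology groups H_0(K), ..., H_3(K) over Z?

H_0 = Z,  H_1 = 0,  H_2 = 0,  H_3 = Z.

Take the total order 0 < 1 < 2 < 3 < 4 on the vertex set. Then K (dimension 3) consists of the simplices:

  0-simplices (5): [0], [1], [2], [3], [4]
  1-simplices (10): [0,1], [0,2], [0,3], [0,4], [1,2], [1,3], [1,4], [2,3], [2,4], [3,4]
  2-simplices (10): [0,1,2], [0,1,3], [0,1,4], [0,2,3], [0,2,4], [0,3,4], [1,2,3], [1,2,4], [1,3,4], [2,3,4]
  3-simplices (5): [0,1,2,3], [0,1,2,4], [0,1,3,4], [0,2,3,4], [1,2,3,4]

so the chain groups are C_0 ≅ Z^5, C_1 ≅ Z^10, C_2 ≅ Z^10, C_3 ≅ Z^5.

Boundary ∂_1: C_1 → C_0 sends each edge [p,q] (with p < q) to q − p. For instance
  ∂[2,4] = [4] − [2].
The resulting 5×10 matrix has rank 4, and its Smith normal form has invariant factors (1,1,1,1).

Boundary ∂_2: C_2 → C_1 acts by ∂[p,q,r] = [q,r] − [p,r] + [p,q]. For instance
  ∂[0,1,3] = [1,3] − [0,3] + [0,1],
  ∂[0,3,4] = [3,4] − [0,4] + [0,3].
The 10×10 boundary matrix has rank 6 and Smith normal form diag(1,1,1,1,1,1).

Boundary ∂_3: C_3 → C_2 sends each 3-simplex σ to the alternating sum Σ_i (−1)^i (σ with its i-th vertex removed). For instance
  ∂[0,1,2,4] = [1,2,4] − [0,2,4] + [0,1,4] − [0,1,2],
  ∂[1,2,3,4] = [2,3,4] − [1,3,4] + [1,2,4] − [1,2,3].
As a 10×5 matrix over Z this has rank 4, with invariant factors (1,1,1,1).

Now H_k = ker ∂_k / im ∂_{k+1}, so:

  H_0: rank C_0 − rank ∂_1 = 5 − 4 = 1, and the invariant factors of ∂_1 are all 1, so H_0 ≅ Z.
  H_1: rank ker ∂_1 − rank ∂_2 = (10 − 4) − 6 = 0, and the invariant factors of ∂_2 are all 1, so H_1 ≅ 0.
  H_2: rank ker ∂_2 − rank ∂_3 = (10 − 6) − 4 = 0, and the invariant factors of ∂_3 are all 1, so H_2 ≅ 0.
  H_3: rank ker ∂_3 − rank ∂_4 = (5 − 4) − 0 = 1, and there is no ∂_4, so H_3 ≅ Z.

As a check, the Euler characteristic is 5 − 10 + 10 − 5 = 0, which agrees with 1 − 0 + 0 − 1 = 0.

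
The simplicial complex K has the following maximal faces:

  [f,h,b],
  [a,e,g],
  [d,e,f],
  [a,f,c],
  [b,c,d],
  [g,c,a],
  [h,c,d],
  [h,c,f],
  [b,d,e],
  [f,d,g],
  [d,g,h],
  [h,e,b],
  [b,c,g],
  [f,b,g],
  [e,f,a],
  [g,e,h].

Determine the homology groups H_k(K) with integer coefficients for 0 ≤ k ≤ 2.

We work with the vertex ordering a < b < c < d < e < f < g < h. The simplices of K, each written with vertices in increasing order, are:

  0-simplices (8): a, b, c, d, e, f, g, h
  1-simplices (24): ac, ae, af, ag, bc, bd, be, bf, bg, bh, cd, cf, cg, ch, de, df, dg, dh, ef, eg, eh, fg, fh, gh
  2-simplices (16): acf, acg, aef, aeg, bcd, bcg, bde, beh, bfg, bfh, cdh, cfh, def, dfg, dgh, egh

so the chain groups are C_0 ≅ Z^8, C_1 ≅ Z^24, C_2 ≅ Z^16.

∂_1: C_1 → C_0 is given by ∂[p,q] = [q] − [p]. For instance
  ∂gh = h − g.
As a 8×24 matrix over Z this has rank 7, with invariant factors (1,1,1,1,1,1,1).

∂_2: C_2 → C_1 acts by ∂[p,q,r] = [q,r] − [p,r] + [p,q]. For instance
  ∂beh = eh − bh + be,
  ∂def = ef − df + de.
This gives a 24×16 integer matrix of rank 15; reducing to Smith normal form yields diagonal entries (1,1,1,1,1,1,1,1,1,1,1,1,1,1,1).

Reading off H_k = ker ∂_k / im ∂_{k+1}:

  H_0: rank C_0 − rank ∂_1 = 8 − 7 = 1, and the invariant factors of ∂_1 are all 1, so H_0 ≅ Z.
  H_1: rank ker ∂_1 − rank ∂_2 = (24 − 7) − 15 = 2, and the invariant factors of ∂_2 are all 1, so H_1 ≅ Z^2.
  H_2: rank ker ∂_2 − rank ∂_3 = (16 − 15) − 0 = 1, and there is no ∂_3, so H_2 ≅ Z.

As a check, the Euler characteristic is 8 − 24 + 16 = 0, which agrees with 1 − 2 + 1 = 0.
(K is a triangulation of the torus T^2.)

H_0 = Z,  H_1 = Z^2,  H_2 = Z.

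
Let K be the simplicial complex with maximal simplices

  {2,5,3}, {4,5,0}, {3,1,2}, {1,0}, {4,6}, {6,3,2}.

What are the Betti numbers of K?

b_0 = 1, b_1 = 2, b_2 = 0.

K has 7 vertices, 12 edges, 4 triangles.
rank ∂_0 = 0, rank ∂_1 = 6 ⇒ b_0 = 7 − 0 − 6 = 1; all invariant factors of ∂_1 are 1 so no torsion. So H_0 ≅ Z.
rank ∂_1 = 6, rank ∂_2 = 4 ⇒ b_1 = 12 − 6 − 4 = 2; all invariant factors of ∂_2 are 1 so no torsion. So H_1 ≅ Z^2.
rank ∂_2 = 4, rank ∂_3 = 0 ⇒ b_2 = 4 − 4 − 0 = 0. So H_2 ≅ 0.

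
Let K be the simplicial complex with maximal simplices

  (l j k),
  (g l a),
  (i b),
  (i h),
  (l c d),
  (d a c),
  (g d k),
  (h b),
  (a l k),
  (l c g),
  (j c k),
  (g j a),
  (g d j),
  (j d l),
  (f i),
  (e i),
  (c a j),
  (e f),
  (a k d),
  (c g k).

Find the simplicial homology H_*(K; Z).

H_0 = Z^2,  H_1 = Z^4,  H_2 = Z.

Fix the vertex order a < b < c < d < e < f < g < h < i < j < k < l and write every simplex with vertices in increasing order. Then dim K = 2 and the simplices of K are:

  0-simplices (12): a, b, c, d, e, f, g, h, i, j, k, l
  1-simplices (27): ac, ad, ag, aj, ak, al, bh, bi, cd, cg, cj, ck, cl, dg, dj, dk, dl, ef, ei, fi, gj, gk, gl, hi, jk, jl, kl
  2-simplices (14): acd, acj, adk, agj, agl, akl, cdl, cgk, cgl, cjk, dgj, dgk, djl, jkl

so the chain groups are C_0 ≅ Z^12, C_1 ≅ Z^27, C_2 ≅ Z^14.

Boundary ∂_1: C_1 → C_0 sends each edge [p,q] (with p < q) to q − p. For instance
  ∂bi = i − b.
As a 12×27 matrix over Z this has rank 10, with invariant factors (1,1,1,1,1,1,1,1,1,1).

Boundary ∂_2: C_2 → C_1 sends each 2-simplex [p,q,r] to [q,r] − [p,r] + [p,q]. For instance
  ∂cdl = dl − cl + cd,
  ∂dgj = gj − dj + dg.
This gives a 27×14 integer matrix of rank 13; reducing to Smith normal form yields diagonal entries (1,1,1,1,1,1,1,1,1,1,1,1,1).

Computing H_k = (kernel of ∂_k) / (image of ∂_{k+1}):

  H_0: rank C_0 − rank ∂_1 = 12 − 10 = 2, and the invariant factors of ∂_1 are all 1, so H_0 = Z^2.
  H_1: rank ker ∂_1 − rank ∂_2 = (27 − 10) − 13 = 4, and the invariant factors of ∂_2 are all 1, so H_1 = Z^4.
  H_2: rank ker ∂_2 − rank ∂_3 = (14 − 13) − 0 = 1, and there is no ∂_3, so H_2 = Z.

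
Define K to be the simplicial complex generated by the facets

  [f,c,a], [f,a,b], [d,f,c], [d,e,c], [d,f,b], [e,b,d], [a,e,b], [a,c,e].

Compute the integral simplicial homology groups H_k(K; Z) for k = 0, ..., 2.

Take the total order a < b < c < d < e < f on the vertex set. Then K (dimension 2) consists of the simplices:

  0-simplices (6): a, b, c, d, e, f
  1-simplices (12): ab, ac, ae, af, bd, be, bf, cd, ce, cf, de, df
  2-simplices (8): abe, abf, ace, acf, bde, bdf, cde, cdf

giving chain groups C_0 ≅ Z^6, C_1 ≅ Z^12, C_2 ≅ Z^8.

∂_1: C_1 → C_0 maps an edge to its endpoints' difference, ∂[p,q] = q − p. For instance
  ∂bf = f − b.
The resulting 6×12 matrix has rank 5, and its Smith normal form has invariant factors (1,1,1,1,1).

The boundary map ∂_2: C_2 → C_1 maps a triangle to the signed sum of its edges. For instance
  ∂abe = be − ae + ab,
  ∂bdf = df − bf + bd.
This gives a 12×8 integer matrix of rank 7; reducing to Smith normal form yields diagonal entries (1,1,1,1,1,1,1).

Reading off H_k = ker ∂_k / im ∂_{k+1}:

  H_0: rank C_0 − rank ∂_1 = 6 − 5 = 1, and the invariant factors of ∂_1 are all 1, so H_0 ≅ Z.
  H_1: rank ker ∂_1 − rank ∂_2 = (12 − 5) − 7 = 0, and the invariant factors of ∂_2 are all 1, so H_1 ≅ 0.
  H_2: rank ker ∂_2 − rank ∂_3 = (8 − 7) − 0 = 1, and there is no ∂_3, so H_2 ≅ Z.

(K is a triangulation of the 2-sphere S^2.)

H_0 ≅ Z,  H_1 = 0,  H_2 ≅ Z.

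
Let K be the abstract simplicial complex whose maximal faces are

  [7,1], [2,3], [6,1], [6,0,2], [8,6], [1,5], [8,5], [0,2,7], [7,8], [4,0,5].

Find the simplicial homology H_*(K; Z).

Order the vertices as 0 < 1 < 2 < 3 < 4 < 5 < 6 < 7 < 8. Listing each simplex with vertices in this order, K has dimension 2 with simplices:

  0-simplices (9): [0], [1], [2], [3], [4], [5], [6], [7], [8]
  1-simplices (15): [0,2], [0,4], [0,5], [0,6], [0,7], [1,5], [1,6], [1,7], [2,3], [2,6], [2,7], [4,5], [5,8], [6,8], [7,8]
  2-simplices (3): [0,2,6], [0,2,7], [0,4,5]

so the chain groups are C_0 ≅ Z^9, C_1 ≅ Z^15, C_2 ≅ Z^3.

∂_1: C_1 → C_0 sends each edge [p,q] (with p < q) to q − p. For instance
  ∂[1,7] = [7] − [1].
The resulting 9×15 matrix has rank 8, and its Smith normal form has invariant factors (1,1,1,1,1,1,1,1).

Boundary ∂_2: C_2 → C_1 maps a triangle to the signed sum of its edges. For instance
  ∂[0,2,6] = [2,6] − [0,6] + [0,2],
  ∂[0,4,5] = [4,5] − [0,5] + [0,4].
As a 15×3 matrix over Z this has rank 3, with invariant factors (1,1,1).

Reading off H_k = ker ∂_k / im ∂_{k+1}:

  H_0: rank C_0 − rank ∂_1 = 9 − 8 = 1, and the invariant factors of ∂_1 are all 1, so H_0 = Z.
  H_1: rank ker ∂_1 − rank ∂_2 = (15 − 8) − 3 = 4, and the invariant factors of ∂_2 are all 1, so H_1 = Z^4.
  H_2: rank ker ∂_2 − rank ∂_3 = (3 − 3) − 0 = 0, and there is no ∂_3, so H_2 = 0.

H_0 = Z,  H_1 = Z^4,  H_2 = 0.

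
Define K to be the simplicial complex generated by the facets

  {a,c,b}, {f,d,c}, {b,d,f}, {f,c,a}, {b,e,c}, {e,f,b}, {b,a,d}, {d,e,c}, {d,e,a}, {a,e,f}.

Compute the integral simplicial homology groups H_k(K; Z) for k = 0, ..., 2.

We work with the vertex ordering a < b < c < d < e < f. The simplices of K, each written with vertices in increasing order, are:

  0-simplices (6): a, b, c, d, e, f
  1-simplices (15): ab, ac, ad, ae, af, bc, bd, be, bf, cd, ce, cf, de, df, ef
  2-simplices (10): abc, abd, acf, ade, aef, bce, bdf, bef, cde, cdf

giving chain groups C_0 ≅ Z^6, C_1 ≅ Z^15, C_2 ≅ Z^10.

The boundary map ∂_1: C_1 → C_0 sends each edge [p,q] (with p < q) to q − p. For instance
  ∂cd = d − c.
The 6×15 boundary matrix has rank 5 and Smith normal form diag(1,1,1,1,1).

∂_2: C_2 → C_1 acts by ∂[p,q,r] = [q,r] − [p,r] + [p,q]. For instance
  ∂cdf = df − cf + cd,
  ∂bce = ce − be + bc.
The 15×10 boundary matrix has rank 10 and Smith normal form diag(1,1,1,1,1,1,1,1,1,2).

Computing H_k = (kernel of ∂_k) / (image of ∂_{k+1}):

  H_0: rank C_0 − rank ∂_1 = 6 − 5 = 1, and the invariant factors of ∂_1 are all 1, so H_0 ≅ Z.
  H_1: rank ker ∂_1 − rank ∂_2 = (15 − 5) − 10 = 0, and ∂_2 has invariant factor 2 > 1, so H_1 ≅ Z/2Z.
  H_2: rank ker ∂_2 − rank ∂_3 = (10 − 10) − 0 = 0, and there is no ∂_3, so H_2 ≅ 0.

As a check, the Euler characteristic is 6 − 15 + 10 = 1, which agrees with 1 − 0 + 0 = 1.

H_0 = Z,  H_1 = Z/2Z,  H_2 = 0.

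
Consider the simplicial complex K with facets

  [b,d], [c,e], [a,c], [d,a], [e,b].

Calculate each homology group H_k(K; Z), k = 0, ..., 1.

H_0 = Z,  H_1 = Z.

K has 5 vertices, 5 edges.
rank ∂_0 = 0, rank ∂_1 = 4 ⇒ b_0 = 5 − 0 − 4 = 1; all invariant factors of ∂_1 are 1 so no torsion. So H_0 = Z.
rank ∂_1 = 4, rank ∂_2 = 0 ⇒ b_1 = 5 − 4 − 0 = 1. So H_1 = Z.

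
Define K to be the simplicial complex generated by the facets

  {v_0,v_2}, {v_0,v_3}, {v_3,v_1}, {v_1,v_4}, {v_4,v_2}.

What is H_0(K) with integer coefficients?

H_0 = Z.

Fix the vertex order v_0 < v_1 < v_2 < v_3 < v_4 and write every simplex with vertices in increasing order. Then dim K = 1 and the simplices of K are:

  0-simplices (5): [v_0], [v_1], [v_2], [v_3], [v_4]
  1-simplices (5): [v_0,v_2], [v_0,v_3], [v_1,v_3], [v_1,v_4], [v_2,v_4]

Hence C_0 ≅ Z^5, C_1 ≅ Z^5.

∂_1: C_1 → C_0 is given by ∂[p,q] = [q] − [p].
This gives a 5×5 integer matrix of rank 4; reducing to Smith normal form yields diagonal entries (1,1,1,1).

Reading off H_k = ker ∂_k / im ∂_{k+1}:

  H_0: rank C_0 − rank ∂_1 = 5 − 4 = 1, and the invariant factors of ∂_1 are all 1, so H_0 ≅ Z.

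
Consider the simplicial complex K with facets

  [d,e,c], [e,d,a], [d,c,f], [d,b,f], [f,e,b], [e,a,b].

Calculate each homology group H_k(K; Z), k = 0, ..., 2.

Take the total order a < b < c < d < e < f on the vertex set. Then K (dimension 2) consists of the simplices:

  0-simplices (6): a, b, c, d, e, f
  1-simplices (12): ab, ad, ae, bd, be, bf, cd, ce, cf, de, df, ef
  2-simplices (6): abe, ade, bdf, bef, cde, cdf

Hence C_0 ≅ Z^6, C_1 ≅ Z^12, C_2 ≅ Z^6.

∂_1: C_1 → C_0 is given by ∂[p,q] = [q] − [p].
This gives a 6×12 integer matrix of rank 5; reducing to Smith normal form yields diagonal entries (1,1,1,1,1).

Boundary ∂_2: C_2 → C_1 maps a triangle to the signed sum of its edges. For instance
  ∂cdf = df − cf + cd,
  ∂cde = de − ce + cd.
As a 12×6 matrix over Z this has rank 6, with invariant factors (1,1,1,1,1,1).

Computing H_k = (kernel of ∂_k) / (image of ∂_{k+1}):

  H_0: rank C_0 − rank ∂_1 = 6 − 5 = 1, and the invariant factors of ∂_1 are all 1, so H_0 = Z.
  H_1: rank ker ∂_1 − rank ∂_2 = (12 − 5) − 6 = 1, and the invariant factors of ∂_2 are all 1, so H_1 = Z.
  H_2: rank ker ∂_2 − rank ∂_3 = (6 − 6) − 0 = 0, and there is no ∂_3, so H_2 = 0.

As a check, the Euler characteristic is 6 − 12 + 6 = 0, which agrees with 1 − 1 + 0 = 0.

H_0 = Z,  H_1 = Z,  H_2 = 0.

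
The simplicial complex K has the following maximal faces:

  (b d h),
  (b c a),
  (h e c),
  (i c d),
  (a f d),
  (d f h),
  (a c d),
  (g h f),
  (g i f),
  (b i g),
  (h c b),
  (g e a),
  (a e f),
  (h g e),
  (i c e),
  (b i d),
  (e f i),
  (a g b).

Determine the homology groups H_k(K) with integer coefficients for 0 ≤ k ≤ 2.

Take the total order a < b < c < d < e < f < g < h < i on the vertex set. Then K (dimension 2) consists of the simplices:

  0-simplices (9): a, b, c, d, e, f, g, h, i
  1-simplices (27): ab, ac, ad, ae, af, ag, bc, bd, bg, bh, bi, cd, ce, ch, ci, df, dh, di, ef, eg, eh, ei, fg, fh, fi, gh, gi
  2-simplices (18): abc, abg, acd, adf, aef, aeg, bch, bdh, bdi, bgi, cdi, ceh, cei, dfh, efi, egh, fgh, fgi

giving chain groups C_0 ≅ Z^9, C_1 ≅ Z^27, C_2 ≅ Z^18.

Boundary ∂_1: C_1 → C_0 is given by ∂[p,q] = [q] − [p]. For instance
  ∂di = i − d.
This gives a 9×27 integer matrix of rank 8; reducing to Smith normal form yields diagonal entries (1,1,1,1,1,1,1,1).

The boundary map ∂_2: C_2 → C_1 acts by ∂[p,q,r] = [q,r] − [p,r] + [p,q]. For instance
  ∂abg = bg − ag + ab,
  ∂egh = gh − eh + eg.
The 27×18 boundary matrix has rank 18 and Smith normal form diag(1,1,1,1,1,1,1,1,1,1,1,1,1,1,1,1,1,2).

Computing H_k = (kernel of ∂_k) / (image of ∂_{k+1}):

  H_0: rank C_0 − rank ∂_1 = 9 − 8 = 1, and the invariant factors of ∂_1 are all 1, so H_0 ≅ Z.
  H_1: rank ker ∂_1 − rank ∂_2 = (27 − 8) − 18 = 1, and ∂_2 has invariant factor 2 > 1, so H_1 ≅ Z ⊕ Z/2Z.
  H_2: rank ker ∂_2 − rank ∂_3 = (18 − 18) − 0 = 0, and there is no ∂_3, so H_2 ≅ 0.

As a check, the Euler characteristic is 9 − 27 + 18 = 0, which agrees with 1 − 1 + 0 = 0.

H_0 ≅ Z,  H_1 ≅ Z ⊕ Z/2Z,  H_2 = 0.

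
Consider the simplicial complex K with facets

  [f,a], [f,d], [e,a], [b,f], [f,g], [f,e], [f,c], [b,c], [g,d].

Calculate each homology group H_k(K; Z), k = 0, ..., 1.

Fix the vertex order a < b < c < d < e < f < g and write every simplex with vertices in increasing order. Then dim K = 1 and the simplices of K are:

  0-simplices (7): a, b, c, d, e, f, g
  1-simplices (9): ae, af, bc, bf, cf, df, dg, ef, fg

Hence C_0 ≅ Z^7, C_1 ≅ Z^9.

Boundary ∂_1: C_1 → C_0 is given by ∂[p,q] = [q] − [p]. For instance
  ∂bf = f − b.
The resulting 7×9 matrix has rank 6, and its Smith normal form has invariant factors (1,1,1,1,1,1).

Reading off H_k = ker ∂_k / im ∂_{k+1}:

  H_0: rank C_0 − rank ∂_1 = 7 − 6 = 1, and the invariant factors of ∂_1 are all 1, so H_0 ≅ Z.
  H_1: rank ker ∂_1 − rank ∂_2 = (9 − 6) − 0 = 3, and there is no ∂_2, so H_1 ≅ Z^3.

(K is a triangulation of a wedge of 3 circles.)

H_0 ≅ Z,  H_1 ≅ Z^3.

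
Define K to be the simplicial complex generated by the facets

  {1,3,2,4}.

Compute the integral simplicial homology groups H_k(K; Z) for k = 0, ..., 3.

K has 4 vertices, 6 edges, 4 triangles, 1 3-simplex.
rank ∂_0 = 0, rank ∂_1 = 3 ⇒ b_0 = 4 − 0 − 3 = 1; all invariant factors of ∂_1 are 1 so no torsion. So H_0 ≅ Z.
rank ∂_1 = 3, rank ∂_2 = 3 ⇒ b_1 = 6 − 3 − 3 = 0; all invariant factors of ∂_2 are 1 so no torsion. So H_1 ≅ 0.
rank ∂_2 = 3, rank ∂_3 = 1 ⇒ b_2 = 4 − 3 − 1 = 0; all invariant factors of ∂_3 are 1 so no torsion. So H_2 ≅ 0.
rank ∂_3 = 1, rank ∂_4 = 0 ⇒ b_3 = 1 − 1 − 0 = 0. So H_3 ≅ 0.

H_0 = Z,  H_1 = 0,  H_2 = 0,  H_3 = 0.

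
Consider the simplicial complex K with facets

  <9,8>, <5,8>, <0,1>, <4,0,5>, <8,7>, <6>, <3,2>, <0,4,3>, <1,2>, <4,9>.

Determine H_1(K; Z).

H_1 ≅ Z^2.

K has 10 vertices, 12 edges, 2 triangles.
rank ∂_1 = 8, rank ∂_2 = 2 ⇒ b_1 = 12 − 8 − 2 = 2; all invariant factors of ∂_2 are 1 so no torsion. So H_1 = Z^2.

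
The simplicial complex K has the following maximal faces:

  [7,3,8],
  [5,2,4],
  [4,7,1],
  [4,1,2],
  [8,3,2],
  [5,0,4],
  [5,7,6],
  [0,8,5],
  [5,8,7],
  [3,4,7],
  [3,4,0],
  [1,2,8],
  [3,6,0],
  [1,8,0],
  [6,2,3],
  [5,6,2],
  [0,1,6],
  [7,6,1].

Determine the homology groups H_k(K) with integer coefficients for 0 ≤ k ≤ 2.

Fix the vertex order 0 < 1 < 2 < 3 < 4 < 5 < 6 < 7 < 8 and write every simplex with vertices in increasing order. Then dim K = 2 and the simplices of K are:

  0-simplices (9): [0], [1], [2], [3], [4], [5], [6], [7], [8]
  1-simplices (27): (27 of them)
  2-simplices (18): [0,1,6], [0,1,8], [0,3,4], [0,3,6], [0,4,5], [0,5,8], [1,2,4], [1,2,8], [1,4,7], [1,6,7], [2,3,6], [2,3,8], [2,4,5], [2,5,6], [3,4,7], [3,7,8], [5,6,7], [5,7,8]

giving chain groups C_0 ≅ Z^9, C_1 ≅ Z^27, C_2 ≅ Z^18.

The boundary map ∂_1: C_1 → C_0 maps an edge to its endpoints' difference, ∂[p,q] = q − p. For instance
  ∂[5,7] = [7] − [5].
This gives a 9×27 integer matrix of rank 8; reducing to Smith normal form yields diagonal entries (1,1,1,1,1,1,1,1).

∂_2: C_2 → C_1 sends each 2-simplex [p,q,r] to [q,r] − [p,r] + [p,q]. For instance
  ∂[0,1,6] = [1,6] − [0,6] + [0,1],
  ∂[3,4,7] = [4,7] − [3,7] + [3,4].
The resulting 27×18 matrix has rank 17, and its Smith normal form has invariant factors (1,1,1,1,1,1,1,1,1,1,1,1,1,1,1,1,1).

Now H_k = ker ∂_k / im ∂_{k+1}, so:

  H_0: rank C_0 − rank ∂_1 = 9 − 8 = 1, and the invariant factors of ∂_1 are all 1, so H_0 = Z.
  H_1: rank ker ∂_1 − rank ∂_2 = (27 − 8) − 17 = 2, and the invariant factors of ∂_2 are all 1, so H_1 = Z^2.
  H_2: rank ker ∂_2 − rank ∂_3 = (18 − 17) − 0 = 1, and there is no ∂_3, so H_2 = Z.

As a check, the Euler characteristic is 9 − 27 + 18 = 0, which agrees with 1 − 2 + 1 = 0.

H_0 ≅ Z,  H_1 ≅ Z^2,  H_2 ≅ Z.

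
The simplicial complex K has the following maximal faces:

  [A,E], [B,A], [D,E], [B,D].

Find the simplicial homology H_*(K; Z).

H_0 ≅ Z,  H_1 ≅ Z.

Order the vertices as A < B < D < E. Listing each simplex with vertices in this order, K has dimension 1 with simplices:

  0-simplices (4): A, B, D, E
  1-simplices (4): AB, AE, BD, DE

so the chain groups are C_0 ≅ Z^4, C_1 ≅ Z^4.

∂_1: C_1 → C_0 maps an edge to its endpoints' difference, ∂[p,q] = q − p.
This gives a 4×4 integer matrix of rank 3; reducing to Smith normal form yields diagonal entries (1,1,1).

Computing H_k = (kernel of ∂_k) / (image of ∂_{k+1}):

  H_0: rank C_0 − rank ∂_1 = 4 − 3 = 1, and the invariant factors of ∂_1 are all 1, so H_0 = Z.
  H_1: rank ker ∂_1 − rank ∂_2 = (4 − 3) − 0 = 1, and there is no ∂_2, so H_1 = Z.

(K is a triangulation of the circle S^1.)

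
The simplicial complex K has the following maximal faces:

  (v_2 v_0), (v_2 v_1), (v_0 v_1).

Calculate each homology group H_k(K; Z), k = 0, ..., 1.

H_0 ≅ Z,  H_1 ≅ Z.

Order the vertices as v_0 < v_1 < v_2. Listing each simplex with vertices in this order, K has dimension 1 with simplices:

  0-simplices (3): [v_0], [v_1], [v_2]
  1-simplices (3): [v_0,v_1], [v_0,v_2], [v_1,v_2]

so the chain groups are C_0 ≅ Z^3, C_1 ≅ Z^3.

∂_1: C_1 → C_0 maps an edge to its endpoints' difference, ∂[p,q] = q − p.
The resulting 3×3 matrix has rank 2, and its Smith normal form has invariant factors (1,1).

Reading off H_k = ker ∂_k / im ∂_{k+1}:

  H_0: rank C_0 − rank ∂_1 = 3 − 2 = 1, and the invariant factors of ∂_1 are all 1, so H_0 ≅ Z.
  H_1: rank ker ∂_1 − rank ∂_2 = (3 − 2) − 0 = 1, and there is no ∂_2, so H_1 ≅ Z.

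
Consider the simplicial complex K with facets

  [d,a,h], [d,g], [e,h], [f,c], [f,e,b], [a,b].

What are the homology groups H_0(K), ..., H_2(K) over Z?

Order the vertices as a < b < c < d < e < f < g < h. Listing each simplex with vertices in this order, K has dimension 2 with simplices:

  0-simplices (8): a, b, c, d, e, f, g, h
  1-simplices (10): ab, ad, ah, be, bf, cf, dg, dh, ef, eh
  2-simplices (2): adh, bef

Hence C_0 ≅ Z^8, C_1 ≅ Z^10, C_2 ≅ Z^2.

The boundary map ∂_1: C_1 → C_0 is given by ∂[p,q] = [q] − [p].
The 8×10 boundary matrix has rank 7 and Smith normal form diag(1,1,1,1,1,1,1).

Boundary ∂_2: C_2 → C_1 maps a triangle to the signed sum of its edges. For instance
  ∂adh = dh − ah + ad,
  ∂bef = ef − bf + be.
This gives a 10×2 integer matrix of rank 2; reducing to Smith normal form yields diagonal entries (1,1).

Computing H_k = (kernel of ∂_k) / (image of ∂_{k+1}):

  H_0: rank C_0 − rank ∂_1 = 8 − 7 = 1, and the invariant factors of ∂_1 are all 1, so H_0 ≅ Z.
  H_1: rank ker ∂_1 − rank ∂_2 = (10 − 7) − 2 = 1, and the invariant factors of ∂_2 are all 1, so H_1 ≅ Z.
  H_2: rank ker ∂_2 − rank ∂_3 = (2 − 2) − 0 = 0, and there is no ∂_3, so H_2 ≅ 0.

H_0 = Z,  H_1 = Z,  H_2 = 0.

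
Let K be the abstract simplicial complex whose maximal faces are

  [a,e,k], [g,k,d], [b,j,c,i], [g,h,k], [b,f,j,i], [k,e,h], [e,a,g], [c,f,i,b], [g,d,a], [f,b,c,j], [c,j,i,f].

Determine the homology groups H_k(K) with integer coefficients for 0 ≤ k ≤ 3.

H_0 ≅ Z^2,  H_1 ≅ Z,  H_2 = 0,  H_3 ≅ Z.

Take the total order a < b < c < d < e < f < g < h < i < j < k on the vertex set. Then K (dimension 3) consists of the simplices:

  0-simplices (11): a, b, c, d, e, f, g, h, i, j, k
  1-simplices (22): ad, ae, ag, ak, bc, bf, bi, bj, cf, ci, cj, dg, dk, eg, eh, ek, fi, fj, gh, gk, hk, ij
  2-simplices (16): adg, aeg, aek, bcf, bci, bcj, bfi, bfj, bij, cfi, cfj, cij, dgk, ehk, fij, ghk
  3-simplices (5): bcfi, bcfj, bcij, bfij, cfij

so the chain groups are C_0 ≅ Z^11, C_1 ≅ Z^22, C_2 ≅ Z^16, C_3 ≅ Z^5.

Boundary ∂_1: C_1 → C_0 sends each edge [p,q] (with p < q) to q − p. For instance
  ∂bc = c − b.
This gives a 11×22 integer matrix of rank 9; reducing to Smith normal form yields diagonal entries (1,1,1,1,1,1,1,1,1).

∂_2: C_2 → C_1 maps a triangle to the signed sum of its edges. For instance
  ∂bcj = cj − bj + bc,
  ∂bfi = fi − bi + bf.
The 22×16 boundary matrix has rank 12 and Smith normal form diag(1,1,1,1,1,1,1,1,1,1,1,1).

Boundary ∂_3: C_3 → C_2 sends each 3-simplex σ to the alternating sum Σ_i (−1)^i (σ with its i-th vertex removed). For instance
  ∂bfij = fij − bij + bfj − bfi,
  ∂bcij = cij − bij + bcj − bci.
As a 16×5 matrix over Z this has rank 4, with invariant factors (1,1,1,1).

Now H_k = ker ∂_k / im ∂_{k+1}, so:

  H_0: rank C_0 − rank ∂_1 = 11 − 9 = 2, and the invariant factors of ∂_1 are all 1, so H_0 = Z^2.
  H_1: rank ker ∂_1 − rank ∂_2 = (22 − 9) − 12 = 1, and the invariant factors of ∂_2 are all 1, so H_1 = Z.
  H_2: rank ker ∂_2 − rank ∂_3 = (16 − 12) − 4 = 0, and the invariant factors of ∂_3 are all 1, so H_2 = 0.
  H_3: rank ker ∂_3 − rank ∂_4 = (5 − 4) − 0 = 1, and there is no ∂_4, so H_3 = Z.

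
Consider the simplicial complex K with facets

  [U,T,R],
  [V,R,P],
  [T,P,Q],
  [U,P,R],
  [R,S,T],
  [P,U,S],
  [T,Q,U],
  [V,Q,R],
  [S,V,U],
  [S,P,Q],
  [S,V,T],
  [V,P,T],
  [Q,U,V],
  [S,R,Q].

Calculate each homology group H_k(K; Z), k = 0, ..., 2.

H_0 = Z,  H_1 = Z^2,  H_2 = Z.

Order the vertices as P < Q < R < S < T < U < V. Listing each simplex with vertices in this order, K has dimension 2 with simplices:

  0-simplices (7): P, Q, R, S, T, U, V
  1-simplices (21): PQ, PR, PS, PT, PU, PV, QR, QS, QT, QU, QV, RS, RT, RU, RV, ST, SU, SV, TU, TV, UV
  2-simplices (14): PQS, PQT, PRU, PRV, PSU, PTV, QRS, QRV, QTU, QUV, RST, RTU, STV, SUV

so the chain groups are C_0 ≅ Z^7, C_1 ≅ Z^21, C_2 ≅ Z^14.

∂_1: C_1 → C_0 sends each edge [p,q] (with p < q) to q − p. For instance
  ∂PQ = Q − P.
As a 7×21 matrix over Z this has rank 6, with invariant factors (1,1,1,1,1,1).

∂_2: C_2 → C_1 sends each 2-simplex [p,q,r] to [q,r] − [p,r] + [p,q]. For instance
  ∂PRV = RV − PV + PR,
  ∂PTV = TV − PV + PT.
The 21×14 boundary matrix has rank 13 and Smith normal form diag(1,1,1,1,1,1,1,1,1,1,1,1,1).

Now H_k = ker ∂_k / im ∂_{k+1}, so:

  H_0: rank C_0 − rank ∂_1 = 7 − 6 = 1, and the invariant factors of ∂_1 are all 1, so H_0 ≅ Z.
  H_1: rank ker ∂_1 − rank ∂_2 = (21 − 6) − 13 = 2, and the invariant factors of ∂_2 are all 1, so H_1 ≅ Z^2.
  H_2: rank ker ∂_2 − rank ∂_3 = (14 − 13) − 0 = 1, and there is no ∂_3, so H_2 ≅ Z.

(K is a triangulation of the torus T^2.)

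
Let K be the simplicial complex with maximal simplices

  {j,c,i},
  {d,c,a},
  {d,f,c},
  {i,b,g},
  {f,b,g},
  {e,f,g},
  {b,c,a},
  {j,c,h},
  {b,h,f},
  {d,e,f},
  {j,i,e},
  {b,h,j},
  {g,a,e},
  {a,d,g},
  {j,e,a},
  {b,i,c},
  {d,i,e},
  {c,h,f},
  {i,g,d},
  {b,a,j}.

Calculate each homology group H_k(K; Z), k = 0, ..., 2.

H_0 ≅ Z,  H_1 ≅ Z ⊕ Z/2Z,  H_2 = 0.

Fix the vertex order a < b < c < d < e < f < g < h < i < j and write every simplex with vertices in increasing order. Then dim K = 2 and the simplices of K are:

  0-simplices (10): a, b, c, d, e, f, g, h, i, j
  1-simplices (30): ab, ac, ad, ae, ag, aj, bc, bf, bg, bh, bi, bj, cd, cf, ch, ci, cj, de, df, dg, di, ef, eg, ei, ej, fg, fh, gi, hj, ij
  2-simplices (20): abc, abj, acd, adg, aeg, aej, bci, bfg, bfh, bgi, bhj, cdf, cfh, chj, cij, def, dei, dgi, efg, eij

so the chain groups are C_0 ≅ Z^10, C_1 ≅ Z^30, C_2 ≅ Z^20.

∂_1: C_1 → C_0 maps an edge to its endpoints' difference, ∂[p,q] = q − p.
This gives a 10×30 integer matrix of rank 9; reducing to Smith normal form yields diagonal entries (1,1,1,1,1,1,1,1,1).

∂_2: C_2 → C_1 maps a triangle to the signed sum of its edges. For instance
  ∂bgi = gi − bi + bg,
  ∂aej = ej − aj + ae.
As a 30×20 matrix over Z this has rank 20, with invariant factors (1,1,1,1,1,1,1,1,1,1,1,1,1,1,1,1,1,1,1,2).

Now H_k = ker ∂_k / im ∂_{k+1}, so:

  H_0: rank C_0 − rank ∂_1 = 10 − 9 = 1, and the invariant factors of ∂_1 are all 1, so H_0 = Z.
  H_1: rank ker ∂_1 − rank ∂_2 = (30 − 9) − 20 = 1, and ∂_2 has invariant factor 2 > 1, so H_1 = Z ⊕ Z/2Z.
  H_2: rank ker ∂_2 − rank ∂_3 = (20 − 20) − 0 = 0, and there is no ∂_3, so H_2 = 0.

As a check, the Euler characteristic is 10 − 30 + 20 = 0, which agrees with 1 − 1 + 0 = 0.
(K is a triangulation of the Klein bottle.)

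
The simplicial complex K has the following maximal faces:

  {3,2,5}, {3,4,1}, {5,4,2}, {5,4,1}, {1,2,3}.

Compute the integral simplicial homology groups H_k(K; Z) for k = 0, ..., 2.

H_0 ≅ Z,  H_1 ≅ Z,  H_2 = 0.

K has 5 vertices, 10 edges, 5 triangles.
rank ∂_0 = 0, rank ∂_1 = 4 ⇒ b_0 = 5 − 0 − 4 = 1; all invariant factors of ∂_1 are 1 so no torsion. So H_0 ≅ Z.
rank ∂_1 = 4, rank ∂_2 = 5 ⇒ b_1 = 10 − 4 − 5 = 1; all invariant factors of ∂_2 are 1 so no torsion. So H_1 ≅ Z.
rank ∂_2 = 5, rank ∂_3 = 0 ⇒ b_2 = 5 − 5 − 0 = 0. So H_2 ≅ 0.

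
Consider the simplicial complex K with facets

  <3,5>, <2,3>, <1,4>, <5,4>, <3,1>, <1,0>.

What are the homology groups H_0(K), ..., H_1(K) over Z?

H_0 = Z,  H_1 = Z.

Take the total order 0 < 1 < 2 < 3 < 4 < 5 on the vertex set. Then K (dimension 1) consists of the simplices:

  0-simplices (6): [0], [1], [2], [3], [4], [5]
  1-simplices (6): [0,1], [1,3], [1,4], [2,3], [3,5], [4,5]

Hence C_0 ≅ Z^6, C_1 ≅ Z^6.

Boundary ∂_1: C_1 → C_0 is given by ∂[p,q] = [q] − [p].
The 6×6 boundary matrix has rank 5 and Smith normal form diag(1,1,1,1,1).

Reading off H_k = ker ∂_k / im ∂_{k+1}:

  H_0: rank C_0 − rank ∂_1 = 6 − 5 = 1, and the invariant factors of ∂_1 are all 1, so H_0 ≅ Z.
  H_1: rank ker ∂_1 − rank ∂_2 = (6 − 5) − 0 = 1, and there is no ∂_2, so H_1 ≅ Z.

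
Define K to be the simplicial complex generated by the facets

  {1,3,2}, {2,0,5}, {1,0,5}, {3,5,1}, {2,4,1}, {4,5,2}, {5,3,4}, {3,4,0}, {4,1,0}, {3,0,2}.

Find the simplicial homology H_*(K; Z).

H_0 ≅ Z,  H_1 ≅ Z/2,  H_2 = 0.

Order the vertices as 0 < 1 < 2 < 3 < 4 < 5. Listing each simplex with vertices in this order, K has dimension 2 with simplices:

  0-simplices (6): [0], [1], [2], [3], [4], [5]
  1-simplices (15): [0,1], [0,2], [0,3], [0,4], [0,5], [1,2], [1,3], [1,4], [1,5], [2,3], [2,4], [2,5], [3,4], [3,5], [4,5]
  2-simplices (10): [0,1,4], [0,1,5], [0,2,3], [0,2,5], [0,3,4], [1,2,3], [1,2,4], [1,3,5], [2,4,5], [3,4,5]

giving chain groups C_0 ≅ Z^6, C_1 ≅ Z^15, C_2 ≅ Z^10.

The boundary map ∂_1: C_1 → C_0 sends each edge [p,q] (with p < q) to q − p.
This gives a 6×15 integer matrix of rank 5; reducing to Smith normal form yields diagonal entries (1,1,1,1,1).

∂_2: C_2 → C_1 sends each 2-simplex [p,q,r] to [q,r] − [p,r] + [p,q]. For instance
  ∂[0,3,4] = [3,4] − [0,4] + [0,3],
  ∂[1,3,5] = [3,5] − [1,5] + [1,3].
The resulting 15×10 matrix has rank 10, and its Smith normal form has invariant factors (1,1,1,1,1,1,1,1,1,2).

Now H_k = ker ∂_k / im ∂_{k+1}, so:

  H_0: rank C_0 − rank ∂_1 = 6 − 5 = 1, and the invariant factors of ∂_1 are all 1, so H_0 = Z.
  H_1: rank ker ∂_1 − rank ∂_2 = (15 − 5) − 10 = 0, and ∂_2 has invariant factor 2 > 1, so H_1 = Z/2.
  H_2: rank ker ∂_2 − rank ∂_3 = (10 − 10) − 0 = 0, and there is no ∂_3, so H_2 = 0.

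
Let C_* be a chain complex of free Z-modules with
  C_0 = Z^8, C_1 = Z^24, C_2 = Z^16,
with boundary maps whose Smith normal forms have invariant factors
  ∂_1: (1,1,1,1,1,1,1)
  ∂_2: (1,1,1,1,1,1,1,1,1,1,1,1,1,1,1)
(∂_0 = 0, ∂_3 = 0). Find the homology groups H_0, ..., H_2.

H_0 ≅ Z,  H_1 ≅ Z^2,  H_2 ≅ Z.

H_0: b_0 = 8 − 0 − 7 = 1; torsion from ∂_1 factors > 1: none. So H_0 ≅ Z.
H_1: b_1 = 24 − 7 − 15 = 2; torsion from ∂_2 factors > 1: none. So H_1 ≅ Z^2.
H_2: b_2 = 16 − 15 − 0 = 1; torsion from ∂_3 factors > 1: none. So H_2 ≅ Z.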